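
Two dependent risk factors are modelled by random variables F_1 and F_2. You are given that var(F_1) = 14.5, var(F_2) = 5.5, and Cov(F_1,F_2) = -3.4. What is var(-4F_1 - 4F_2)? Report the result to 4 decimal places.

var(-4F_1 - 4F_2) = (-4)²·var(F_1) + (-4)²·var(F_2) + 2·(-4)·(-4)·Cov(F_1,F_2)
= 16·14.5 + 16·5.5 + 32·-3.4 = 211.2

211.2000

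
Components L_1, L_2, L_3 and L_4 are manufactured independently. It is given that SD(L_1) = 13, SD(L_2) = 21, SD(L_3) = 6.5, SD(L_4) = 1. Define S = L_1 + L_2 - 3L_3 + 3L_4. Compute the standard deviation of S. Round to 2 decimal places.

31.61

Var(L_1) = 169, Var(L_2) = 441, Var(L_3) = 42.25, Var(L_4) = 1
By independence, Var(S) = (1)²Var(L_1) + (1)²Var(L_2) + (-3)²Var(L_3) + (3)²Var(L_4)
= (1)²·169 + (1)²·441 + (-3)²·42.25 + (3)²·1 = 999.25
SD(S) = √999.25 ≈ 31.61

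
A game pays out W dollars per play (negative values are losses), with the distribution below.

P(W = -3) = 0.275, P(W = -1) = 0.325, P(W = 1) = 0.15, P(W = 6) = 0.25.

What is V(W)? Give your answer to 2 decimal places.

E[W] = (-3)(0.275) + (-1)(0.325) + (1)(0.15) + (6)(0.25) = 0.5
E[W²] = (-3)²(0.275) + (-1)²(0.325) + (1)²(0.15) + (6)²(0.25) = 11.95
V(W) = E[W²] − (E[W])² = 11.95 − (0.5)² = 11.7

11.70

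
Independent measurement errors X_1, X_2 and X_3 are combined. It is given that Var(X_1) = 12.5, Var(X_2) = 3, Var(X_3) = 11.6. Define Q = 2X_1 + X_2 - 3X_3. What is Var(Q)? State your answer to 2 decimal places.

157.40

By independence, Var(Q) = (2)²Var(X_1) + (1)²Var(X_2) + (-3)²Var(X_3)
= (2)²·12.5 + (1)²·3 + (-3)²·11.6 = 157.4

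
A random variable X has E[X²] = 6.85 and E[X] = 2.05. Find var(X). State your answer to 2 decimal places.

var(X) = 6.85 − (2.05)² = 2.6475

2.65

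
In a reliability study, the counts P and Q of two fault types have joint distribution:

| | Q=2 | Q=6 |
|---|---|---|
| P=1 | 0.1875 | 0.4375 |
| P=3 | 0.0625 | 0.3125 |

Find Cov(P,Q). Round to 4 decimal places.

0.2500

E[P] = 1.75,  E[Q] = 5
E[PQ] = 9
Cov(P,Q) = E[PQ] − E[P]E[Q] = 9 − (1.75)(5) = 0.25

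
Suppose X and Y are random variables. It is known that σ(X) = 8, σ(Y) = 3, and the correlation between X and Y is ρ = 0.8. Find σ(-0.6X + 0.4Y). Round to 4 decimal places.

3.9069

var(X) = (8)² = 64;  var(Y) = (3)² = 9
Cov(X,Y) = ρ·σ(X)·σ(Y) = 0.8·8·3 = 19.2
var(-0.6X + 0.4Y) = (-0.6)²·var(X) + (0.4)²·var(Y) + 2·(-0.6)·(0.4)·Cov(X,Y)
= 0.36·64 + 0.16·9 + -0.48·19.2 = 15.264
σ(-0.6X + 0.4Y) = √15.264 ≈ 3.9069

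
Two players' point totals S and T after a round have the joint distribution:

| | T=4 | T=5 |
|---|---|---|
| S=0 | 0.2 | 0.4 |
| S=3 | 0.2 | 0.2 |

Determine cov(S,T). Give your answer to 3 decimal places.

E[S] = 1.2,  E[T] = 4.6
E[ST] = 5.4
cov(S,T) = E[ST] − E[S]E[T] = 5.4 − (1.2)(4.6) = -0.12

-0.120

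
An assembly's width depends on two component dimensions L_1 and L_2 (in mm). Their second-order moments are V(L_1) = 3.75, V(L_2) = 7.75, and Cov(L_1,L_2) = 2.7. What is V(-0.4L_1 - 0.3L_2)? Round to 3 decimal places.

1.946

V(-0.4L_1 - 0.3L_2) = (-0.4)²·V(L_1) + (-0.3)²·V(L_2) + 2·(-0.4)·(-0.3)·Cov(L_1,L_2)
= 0.16·3.75 + 0.09·7.75 + 0.24·2.7 = 1.9455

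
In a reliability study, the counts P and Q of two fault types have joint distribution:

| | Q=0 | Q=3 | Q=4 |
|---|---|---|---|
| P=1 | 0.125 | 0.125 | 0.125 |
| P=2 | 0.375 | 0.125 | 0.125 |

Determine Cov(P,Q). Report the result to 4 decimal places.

-0.2188

E[P] = 1.625,  E[Q] = 1.75
E[PQ] = 2.625
Cov(P,Q) = E[PQ] − E[P]E[Q] = 2.625 − (1.625)(1.75) = -0.21875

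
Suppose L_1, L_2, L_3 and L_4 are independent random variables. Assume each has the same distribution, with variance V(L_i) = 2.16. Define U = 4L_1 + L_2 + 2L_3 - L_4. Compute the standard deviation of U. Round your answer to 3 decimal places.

6.893

By independence, V(U) = (4)²V(L_1) + (1)²V(L_2) + (2)²V(L_3) + (-1)²V(L_4)
= (4)²·2.16 + (1)²·2.16 + (2)²·2.16 + (-1)²·2.16 = 47.52
SD(U) = √47.52 ≈ 6.893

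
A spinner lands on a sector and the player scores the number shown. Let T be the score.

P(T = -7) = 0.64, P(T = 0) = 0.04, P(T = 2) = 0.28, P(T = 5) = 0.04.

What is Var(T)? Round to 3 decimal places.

E[T] = (-7)(0.64) + (0)(0.04) + (2)(0.28) + (5)(0.04) = -3.72
E[T²] = (-7)²(0.64) + (0)²(0.04) + (2)²(0.28) + (5)²(0.04) = 33.48
Var(T) = E[T²] − (E[T])² = 33.48 − (-3.72)² = 19.6416

19.642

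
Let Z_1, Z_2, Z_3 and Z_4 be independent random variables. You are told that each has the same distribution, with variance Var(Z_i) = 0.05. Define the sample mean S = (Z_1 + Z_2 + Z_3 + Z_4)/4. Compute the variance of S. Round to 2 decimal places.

By independence, Var(S) = (0.25)²Var(Z_1) + (0.25)²Var(Z_2) + (0.25)²Var(Z_3) + (0.25)²Var(Z_4)
= (0.25)²·0.05 + (0.25)²·0.05 + (0.25)²·0.05 + (0.25)²·0.05 = 0.0125

0.01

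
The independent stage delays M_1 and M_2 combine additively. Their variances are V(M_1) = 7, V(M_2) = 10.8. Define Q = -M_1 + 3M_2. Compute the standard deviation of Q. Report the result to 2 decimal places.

10.21

By independence, V(Q) = (-1)²V(M_1) + (3)²V(M_2)
= (-1)²·7 + (3)²·10.8 = 104.2
sd(Q) = √104.2 ≈ 10.21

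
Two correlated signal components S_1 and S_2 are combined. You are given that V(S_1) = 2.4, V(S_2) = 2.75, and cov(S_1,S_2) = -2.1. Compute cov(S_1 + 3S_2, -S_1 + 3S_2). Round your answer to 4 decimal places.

cov(S_1 + 3S_2, -S_1 + 3S_2) = (1)(-1)V(S_1) + (3)(3)V(S_2) + [(1)(3) + (3)(-1)]cov(S_1,S_2)
= -1·2.4 + 9·2.75 + 0·-2.1 = 22.35

22.3500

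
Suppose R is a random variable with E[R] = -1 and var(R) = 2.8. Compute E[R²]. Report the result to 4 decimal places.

E[R²] = var(R) + (E[R])² = 2.8 + (-1)² = 3.8

3.8000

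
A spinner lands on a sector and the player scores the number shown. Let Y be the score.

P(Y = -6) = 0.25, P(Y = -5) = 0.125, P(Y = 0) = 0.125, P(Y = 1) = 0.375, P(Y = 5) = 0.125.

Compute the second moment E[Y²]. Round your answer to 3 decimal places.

E[Y²] = (-6)²(0.25) + (-5)²(0.125) + (0)²(0.125) + (1)²(0.375) + (5)²(0.125) = 15.625

15.625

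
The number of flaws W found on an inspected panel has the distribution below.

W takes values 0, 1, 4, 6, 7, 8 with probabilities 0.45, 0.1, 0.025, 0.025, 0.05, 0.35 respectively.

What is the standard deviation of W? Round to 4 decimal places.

3.7417

E[W] = (0)(0.45) + (1)(0.1) + (4)(0.025) + (6)(0.025) + (7)(0.05) + (8)(0.35) = 3.5
E[W²] = (0)²(0.45) + (1)²(0.1) + (4)²(0.025) + (6)²(0.025) + (7)²(0.05) + (8)²(0.35) = 26.25
Var(W) = E[W²] − (E[W])² = 26.25 − (3.5)² = 14
sd(W) = √14 ≈ 3.7417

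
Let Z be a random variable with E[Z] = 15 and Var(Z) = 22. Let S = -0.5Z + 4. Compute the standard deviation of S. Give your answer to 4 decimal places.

2.3452

Var(-0.5Z + 4) = (-0.5)²·22 = 5.5
sd(S) = √5.5 ≈ 2.3452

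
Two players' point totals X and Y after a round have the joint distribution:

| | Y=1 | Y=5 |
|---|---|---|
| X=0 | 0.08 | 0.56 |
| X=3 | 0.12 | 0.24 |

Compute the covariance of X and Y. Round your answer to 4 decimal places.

-0.5760

E[X] = 1.08,  E[Y] = 4.2
E[XY] = 3.96
cov(X,Y) = E[XY] − E[X]E[Y] = 3.96 − (1.08)(4.2) = -0.576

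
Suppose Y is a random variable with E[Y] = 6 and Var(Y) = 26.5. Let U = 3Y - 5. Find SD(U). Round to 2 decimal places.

15.44

Var(3Y - 5) = (3)²·26.5 = 238.5
SD(U) = √238.5 ≈ 15.44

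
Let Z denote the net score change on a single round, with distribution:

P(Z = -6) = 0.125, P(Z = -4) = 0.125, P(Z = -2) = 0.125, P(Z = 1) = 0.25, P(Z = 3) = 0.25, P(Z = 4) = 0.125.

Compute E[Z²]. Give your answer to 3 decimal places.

11.500

E[Z²] = (-6)²(0.125) + (-4)²(0.125) + (-2)²(0.125) + (1)²(0.25) + (3)²(0.25) + (4)²(0.125) = 11.5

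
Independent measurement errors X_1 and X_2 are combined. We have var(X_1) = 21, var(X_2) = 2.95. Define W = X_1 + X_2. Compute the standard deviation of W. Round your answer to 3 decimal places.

By independence, var(W) = (1)²var(X_1) + (1)²var(X_2)
= (1)²·21 + (1)²·2.95 = 23.95
SD(W) = √23.95 ≈ 4.894

4.894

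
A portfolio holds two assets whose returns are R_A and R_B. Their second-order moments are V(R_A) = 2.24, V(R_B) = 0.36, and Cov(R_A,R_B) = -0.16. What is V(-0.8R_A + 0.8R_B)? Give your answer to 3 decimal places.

1.869

V(-0.8R_A + 0.8R_B) = (-0.8)²·V(R_A) + (0.8)²·V(R_B) + 2·(-0.8)·(0.8)·Cov(R_A,R_B)
= 0.64·2.24 + 0.64·0.36 + -1.28·-0.16 = 1.8688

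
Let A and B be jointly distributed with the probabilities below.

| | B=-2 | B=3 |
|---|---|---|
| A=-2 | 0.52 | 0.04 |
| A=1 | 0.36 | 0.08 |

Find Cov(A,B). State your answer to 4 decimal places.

0.4080

E[A] = -0.68,  E[B] = -1.4
E[AB] = 1.36
Cov(A,B) = E[AB] − E[A]E[B] = 1.36 − (-0.68)(-1.4) = 0.408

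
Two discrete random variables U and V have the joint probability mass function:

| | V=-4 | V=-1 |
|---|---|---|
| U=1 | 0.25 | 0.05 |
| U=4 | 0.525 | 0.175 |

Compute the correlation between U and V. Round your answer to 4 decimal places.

0.0915

E[U] = 3.1,  E[V] = -3.325
E[UV] = -10.15
cov(U,V) = E[UV] − E[U]E[V] = -10.15 − (3.1)(-3.325) = 0.1575
Var(U) = 1.89,  Var(V) = 1.569375
ρ = 0.1575 / √(1.89·1.569375) ≈ 0.0915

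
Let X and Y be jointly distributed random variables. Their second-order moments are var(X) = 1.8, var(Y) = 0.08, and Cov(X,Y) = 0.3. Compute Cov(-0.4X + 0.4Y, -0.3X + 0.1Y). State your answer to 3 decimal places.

0.171

Cov(-0.4X + 0.4Y, -0.3X + 0.1Y) = (-0.4)(-0.3)var(X) + (0.4)(0.1)var(Y) + [(-0.4)(0.1) + (0.4)(-0.3)]Cov(X,Y)
= 0.12·1.8 + 0.04·0.08 + -0.16·0.3 = 0.1712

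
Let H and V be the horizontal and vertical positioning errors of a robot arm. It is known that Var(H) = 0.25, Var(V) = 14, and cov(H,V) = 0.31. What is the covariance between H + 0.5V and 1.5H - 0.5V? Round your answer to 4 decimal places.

cov(H + 0.5V, 1.5H - 0.5V) = (1)(1.5)Var(H) + (0.5)(-0.5)Var(V) + [(1)(-0.5) + (0.5)(1.5)]cov(H,V)
= 1.5·0.25 + -0.25·14 + 0.25·0.31 = -3.0475

-3.0475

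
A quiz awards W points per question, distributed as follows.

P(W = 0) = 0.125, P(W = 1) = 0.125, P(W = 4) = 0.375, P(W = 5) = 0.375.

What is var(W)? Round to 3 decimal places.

3.250

E[W] = (0)(0.125) + (1)(0.125) + (4)(0.375) + (5)(0.375) = 3.5
E[W²] = (0)²(0.125) + (1)²(0.125) + (4)²(0.375) + (5)²(0.375) = 15.5
var(W) = E[W²] − (E[W])² = 15.5 − (3.5)² = 3.25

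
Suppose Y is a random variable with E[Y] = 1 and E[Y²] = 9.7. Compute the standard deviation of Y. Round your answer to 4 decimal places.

var(Y) = 9.7 − (1)² = 8.7
SD(Y) = √8.7 ≈ 2.9496

2.9496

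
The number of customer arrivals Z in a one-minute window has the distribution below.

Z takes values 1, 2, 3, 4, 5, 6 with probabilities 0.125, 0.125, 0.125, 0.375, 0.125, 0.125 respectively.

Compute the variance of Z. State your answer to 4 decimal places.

E[Z] = (1)(0.125) + (2)(0.125) + (3)(0.125) + (4)(0.375) + (5)(0.125) + (6)(0.125) = 3.625
E[Z²] = (1)²(0.125) + (2)²(0.125) + (3)²(0.125) + (4)²(0.375) + (5)²(0.125) + (6)²(0.125) = 15.375
var(Z) = E[Z²] − (E[Z])² = 15.375 − (3.625)² = 2.234375

2.2344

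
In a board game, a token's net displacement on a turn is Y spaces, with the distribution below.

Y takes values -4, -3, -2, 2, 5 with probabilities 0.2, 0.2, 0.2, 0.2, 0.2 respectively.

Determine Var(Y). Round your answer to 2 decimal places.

E[Y] = (-4)(0.2) + (-3)(0.2) + (-2)(0.2) + (2)(0.2) + (5)(0.2) = -0.4
E[Y²] = (-4)²(0.2) + (-3)²(0.2) + (-2)²(0.2) + (2)²(0.2) + (5)²(0.2) = 11.6
Var(Y) = E[Y²] − (E[Y])² = 11.6 − (-0.4)² = 11.44

11.44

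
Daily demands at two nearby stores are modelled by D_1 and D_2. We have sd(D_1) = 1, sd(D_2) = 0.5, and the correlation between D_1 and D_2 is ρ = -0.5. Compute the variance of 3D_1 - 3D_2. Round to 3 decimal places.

V(D_1) = (1)² = 1;  V(D_2) = (0.5)² = 0.25
Cov(D_1,D_2) = ρ·sd(D_1)·sd(D_2) = -0.5·1·0.5 = -0.25
V(3D_1 - 3D_2) = (3)²·V(D_1) + (-3)²·V(D_2) + 2·(3)·(-3)·Cov(D_1,D_2)
= 9·1 + 9·0.25 + -18·-0.25 = 15.75

15.750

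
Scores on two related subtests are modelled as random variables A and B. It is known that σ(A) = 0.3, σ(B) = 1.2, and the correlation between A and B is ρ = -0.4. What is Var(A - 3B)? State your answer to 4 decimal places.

Var(A) = (0.3)² = 0.09;  Var(B) = (1.2)² = 1.44
cov(A,B) = ρ·σ(A)·σ(B) = -0.4·0.3·1.2 = -0.144
Var(A - 3B) = (1)²·Var(A) + (-3)²·Var(B) + 2·(1)·(-3)·cov(A,B)
= 1·0.09 + 9·1.44 + -6·-0.144 = 13.914

13.9140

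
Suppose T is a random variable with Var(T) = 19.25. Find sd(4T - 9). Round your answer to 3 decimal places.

17.550

Var(4T - 9) = (4)²·19.25 = 308
sd(4T - 9) = √308 ≈ 17.550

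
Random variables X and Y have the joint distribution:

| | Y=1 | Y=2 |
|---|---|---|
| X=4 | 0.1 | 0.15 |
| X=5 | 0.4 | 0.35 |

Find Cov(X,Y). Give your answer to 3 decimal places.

-0.025

E[X] = 4.75,  E[Y] = 1.5
E[XY] = 7.1
Cov(X,Y) = E[XY] − E[X]E[Y] = 7.1 − (4.75)(1.5) = -0.025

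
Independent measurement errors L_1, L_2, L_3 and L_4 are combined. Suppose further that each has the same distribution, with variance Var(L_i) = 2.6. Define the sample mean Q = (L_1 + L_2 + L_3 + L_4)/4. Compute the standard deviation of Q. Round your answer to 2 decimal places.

By independence, Var(Q) = (0.25)²Var(L_1) + (0.25)²Var(L_2) + (0.25)²Var(L_3) + (0.25)²Var(L_4)
= (0.25)²·2.6 + (0.25)²·2.6 + (0.25)²·2.6 + (0.25)²·2.6 = 0.65
σ(Q) = √0.65 ≈ 0.81

0.81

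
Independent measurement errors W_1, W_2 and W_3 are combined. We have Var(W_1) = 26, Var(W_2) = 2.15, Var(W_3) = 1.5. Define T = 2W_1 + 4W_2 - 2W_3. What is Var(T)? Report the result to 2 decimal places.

By independence, Var(T) = (2)²Var(W_1) + (4)²Var(W_2) + (-2)²Var(W_3)
= (2)²·26 + (4)²·2.15 + (-2)²·1.5 = 144.4

144.40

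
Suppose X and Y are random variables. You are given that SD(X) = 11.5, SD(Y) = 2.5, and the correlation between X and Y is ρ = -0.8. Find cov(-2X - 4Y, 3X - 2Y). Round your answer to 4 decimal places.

Var(X) = (11.5)² = 132.25;  Var(Y) = (2.5)² = 6.25
cov(X,Y) = ρ·SD(X)·SD(Y) = -0.8·11.5·2.5 = -23
cov(-2X - 4Y, 3X - 2Y) = (-2)(3)Var(X) + (-4)(-2)Var(Y) + [(-2)(-2) + (-4)(3)]cov(X,Y)
= -6·132.25 + 8·6.25 + -8·-23 = -559.5

-559.5000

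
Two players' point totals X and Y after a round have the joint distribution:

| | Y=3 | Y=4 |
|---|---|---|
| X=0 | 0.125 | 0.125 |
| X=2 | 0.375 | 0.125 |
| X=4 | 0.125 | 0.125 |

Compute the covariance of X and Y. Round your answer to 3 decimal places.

0.000

E[X] = 2,  E[Y] = 3.375
E[XY] = 6.75
cov(X,Y) = E[XY] − E[X]E[Y] = 6.75 − (2)(3.375) = 0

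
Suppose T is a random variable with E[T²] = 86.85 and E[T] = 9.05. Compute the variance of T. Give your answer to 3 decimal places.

var(T) = 86.85 − (9.05)² = 4.9475

4.948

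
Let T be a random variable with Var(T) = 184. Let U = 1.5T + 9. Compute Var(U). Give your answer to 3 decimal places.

Var(1.5T + 9) = (1.5)²·Var(T) = 2.25·184 = 414

414.000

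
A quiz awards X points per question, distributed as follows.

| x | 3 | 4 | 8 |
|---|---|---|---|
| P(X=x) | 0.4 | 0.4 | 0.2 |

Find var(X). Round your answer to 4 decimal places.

3.4400

E[X] = (3)(0.4) + (4)(0.4) + (8)(0.2) = 4.4
E[X²] = (3)²(0.4) + (4)²(0.4) + (8)²(0.2) = 22.8
var(X) = E[X²] − (E[X])² = 22.8 − (4.4)² = 3.44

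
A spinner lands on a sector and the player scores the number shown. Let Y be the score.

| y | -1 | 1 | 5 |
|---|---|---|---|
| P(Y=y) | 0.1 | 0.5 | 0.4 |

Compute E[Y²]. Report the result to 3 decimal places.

E[Y²] = (-1)²(0.1) + (1)²(0.5) + (5)²(0.4) = 10.6

10.600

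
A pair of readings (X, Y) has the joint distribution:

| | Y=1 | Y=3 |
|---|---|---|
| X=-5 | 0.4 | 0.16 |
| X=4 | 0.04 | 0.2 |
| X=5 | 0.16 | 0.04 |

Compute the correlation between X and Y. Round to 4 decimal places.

E[X] = -0.84,  E[Y] = 1.8
E[XY] = -0.44
Cov(X,Y) = E[XY] − E[X]E[Y] = -0.44 − (-0.84)(1.8) = 1.072
var(X) = 22.1344,  var(Y) = 0.96
ρ = 1.072 / √(22.1344·0.96) ≈ 0.2326

0.2326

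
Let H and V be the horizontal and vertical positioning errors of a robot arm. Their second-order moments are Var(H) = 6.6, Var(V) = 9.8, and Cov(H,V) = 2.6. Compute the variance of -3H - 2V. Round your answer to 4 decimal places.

Var(-3H - 2V) = (-3)²·Var(H) + (-2)²·Var(V) + 2·(-3)·(-2)·Cov(H,V)
= 9·6.6 + 4·9.8 + 12·2.6 = 129.8

129.8000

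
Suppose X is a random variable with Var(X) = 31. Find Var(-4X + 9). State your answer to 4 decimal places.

496.0000

Var(-4X + 9) = (-4)²·Var(X) = 16·31 = 496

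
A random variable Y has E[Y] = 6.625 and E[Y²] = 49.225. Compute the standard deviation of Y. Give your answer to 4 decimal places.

2.3096

V(Y) = 49.225 − (6.625)² = 5.334375
SD(Y) = √5.334375 ≈ 2.3096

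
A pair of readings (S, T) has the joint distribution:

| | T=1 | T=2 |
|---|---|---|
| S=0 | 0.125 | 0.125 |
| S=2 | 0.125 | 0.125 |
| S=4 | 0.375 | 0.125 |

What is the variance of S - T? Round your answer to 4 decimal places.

3.3594

E[S] = 2.5,  E[T] = 1.375,  E[ST] = 3.25
var(S) = 9 − (2.5)² = 2.75;  var(T) = 2.125 − (1.375)² = 0.234375
cov(S,T) = 3.25 − (2.5)(1.375) = -0.1875
var(S - T) = (1)²·2.75 + (-1)²·0.234375 + 2·(1)·(-1)·-0.1875 = 3.359375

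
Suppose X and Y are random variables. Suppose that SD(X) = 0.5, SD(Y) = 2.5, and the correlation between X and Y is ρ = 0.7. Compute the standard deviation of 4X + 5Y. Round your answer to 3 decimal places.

Var(X) = (0.5)² = 0.25;  Var(Y) = (2.5)² = 6.25
Cov(X,Y) = ρ·SD(X)·SD(Y) = 0.7·0.5·2.5 = 0.875
Var(4X + 5Y) = (4)²·Var(X) + (5)²·Var(Y) + 2·(4)·(5)·Cov(X,Y)
= 16·0.25 + 25·6.25 + 40·0.875 = 195.25
SD(4X + 5Y) = √195.25 ≈ 13.973

13.973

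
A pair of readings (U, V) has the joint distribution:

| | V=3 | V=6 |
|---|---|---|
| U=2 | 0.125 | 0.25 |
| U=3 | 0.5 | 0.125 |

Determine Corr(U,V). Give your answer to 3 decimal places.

E[U] = 2.625,  E[V] = 4.125
E[UV] = 10.5
cov(U,V) = E[UV] − E[U]E[V] = 10.5 − (2.625)(4.125) = -0.328125
var(U) = 0.234375,  var(V) = 2.109375
ρ = -0.328125 / √(0.234375·2.109375) ≈ -0.467

-0.467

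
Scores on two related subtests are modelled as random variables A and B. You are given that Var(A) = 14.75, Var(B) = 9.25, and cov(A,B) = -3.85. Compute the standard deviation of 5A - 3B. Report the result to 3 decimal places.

23.822

Var(5A - 3B) = (5)²·Var(A) + (-3)²·Var(B) + 2·(5)·(-3)·cov(A,B)
= 25·14.75 + 9·9.25 + -30·-3.85 = 567.5
SD(5A - 3B) = √567.5 ≈ 23.822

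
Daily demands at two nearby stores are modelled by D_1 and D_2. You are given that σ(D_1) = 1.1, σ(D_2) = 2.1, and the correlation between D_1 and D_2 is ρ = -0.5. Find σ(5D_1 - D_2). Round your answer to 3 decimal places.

Var(D_1) = (1.1)² = 1.21;  Var(D_2) = (2.1)² = 4.41
Cov(D_1,D_2) = ρ·σ(D_1)·σ(D_2) = -0.5·1.1·2.1 = -1.155
Var(5D_1 - D_2) = (5)²·Var(D_1) + (-1)²·Var(D_2) + 2·(5)·(-1)·Cov(D_1,D_2)
= 25·1.21 + 1·4.41 + -10·-1.155 = 46.21
σ(5D_1 - D_2) = √46.21 ≈ 6.798

6.798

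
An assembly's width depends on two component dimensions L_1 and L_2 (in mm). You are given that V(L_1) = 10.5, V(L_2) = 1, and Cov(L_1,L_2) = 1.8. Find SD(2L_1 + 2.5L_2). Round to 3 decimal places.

8.139

V(2L_1 + 2.5L_2) = (2)²·V(L_1) + (2.5)²·V(L_2) + 2·(2)·(2.5)·Cov(L_1,L_2)
= 4·10.5 + 6.25·1 + 10·1.8 = 66.25
SD(2L_1 + 2.5L_2) = √66.25 ≈ 8.139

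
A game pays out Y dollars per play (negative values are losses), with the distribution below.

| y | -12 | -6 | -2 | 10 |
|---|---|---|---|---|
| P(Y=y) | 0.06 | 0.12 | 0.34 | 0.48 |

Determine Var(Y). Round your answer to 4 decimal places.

E[Y] = (-12)(0.06) + (-6)(0.12) + (-2)(0.34) + (10)(0.48) = 2.68
E[Y²] = (-12)²(0.06) + (-6)²(0.12) + (-2)²(0.34) + (10)²(0.48) = 62.32
Var(Y) = E[Y²] − (E[Y])² = 62.32 − (2.68)² = 55.1376

55.1376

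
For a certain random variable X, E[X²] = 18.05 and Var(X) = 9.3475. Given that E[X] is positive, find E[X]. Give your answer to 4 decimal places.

(E[X])² = E[X²] − Var(X) = 18.05 − 9.3475 = 8.7025
E[X] = √8.7025 = 2.95

2.9500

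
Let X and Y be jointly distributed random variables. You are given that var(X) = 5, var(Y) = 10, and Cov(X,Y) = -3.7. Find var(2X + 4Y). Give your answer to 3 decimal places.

120.800

var(2X + 4Y) = (2)²·var(X) + (4)²·var(Y) + 2·(2)·(4)·Cov(X,Y)
= 4·5 + 16·10 + 16·-3.7 = 120.8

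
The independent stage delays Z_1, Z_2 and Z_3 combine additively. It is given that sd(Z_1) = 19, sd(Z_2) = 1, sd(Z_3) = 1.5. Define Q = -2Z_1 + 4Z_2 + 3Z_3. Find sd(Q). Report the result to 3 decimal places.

V(Z_1) = 361, V(Z_2) = 1, V(Z_3) = 2.25
By independence, V(Q) = (-2)²V(Z_1) + (4)²V(Z_2) + (3)²V(Z_3)
= (-2)²·361 + (4)²·1 + (3)²·2.25 = 1480.25
sd(Q) = √1480.25 ≈ 38.474

38.474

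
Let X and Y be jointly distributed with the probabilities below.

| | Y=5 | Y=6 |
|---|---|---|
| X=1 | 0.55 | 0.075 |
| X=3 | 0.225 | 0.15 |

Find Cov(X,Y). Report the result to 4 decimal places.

E[X] = 1.75,  E[Y] = 5.225
E[XY] = 9.275
Cov(X,Y) = E[XY] − E[X]E[Y] = 9.275 − (1.75)(5.225) = 0.13125

0.1313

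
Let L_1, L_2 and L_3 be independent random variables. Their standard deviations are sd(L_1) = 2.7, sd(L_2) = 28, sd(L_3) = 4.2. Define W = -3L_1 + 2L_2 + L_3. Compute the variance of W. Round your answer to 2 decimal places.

3219.25

var(L_1) = 7.29, var(L_2) = 784, var(L_3) = 17.64
By independence, var(W) = (-3)²var(L_1) + (2)²var(L_2) + (1)²var(L_3)
= (-3)²·7.29 + (2)²·784 + (1)²·17.64 = 3219.25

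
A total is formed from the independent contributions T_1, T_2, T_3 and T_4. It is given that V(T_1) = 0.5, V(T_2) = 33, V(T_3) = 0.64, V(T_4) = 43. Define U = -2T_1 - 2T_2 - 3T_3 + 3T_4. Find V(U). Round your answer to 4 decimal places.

526.7600

By independence, V(U) = (-2)²V(T_1) + (-2)²V(T_2) + (-3)²V(T_3) + (3)²V(T_4)
= (-2)²·0.5 + (-2)²·33 + (-3)²·0.64 + (3)²·43 = 526.76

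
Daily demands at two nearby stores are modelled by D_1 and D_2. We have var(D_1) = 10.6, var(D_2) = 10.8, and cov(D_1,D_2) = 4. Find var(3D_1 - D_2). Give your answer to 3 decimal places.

var(3D_1 - D_2) = (3)²·var(D_1) + (-1)²·var(D_2) + 2·(3)·(-1)·cov(D_1,D_2)
= 9·10.6 + 1·10.8 + -6·4 = 82.2

82.200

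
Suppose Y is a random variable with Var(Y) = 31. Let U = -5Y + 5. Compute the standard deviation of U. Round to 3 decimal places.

Var(-5Y + 5) = (-5)²·31 = 775
SD(U) = √775 ≈ 27.839

27.839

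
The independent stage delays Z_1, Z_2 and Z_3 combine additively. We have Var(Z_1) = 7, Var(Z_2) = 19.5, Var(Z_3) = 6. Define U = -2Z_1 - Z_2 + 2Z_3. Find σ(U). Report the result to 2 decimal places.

8.46

By independence, Var(U) = (-2)²Var(Z_1) + (-1)²Var(Z_2) + (2)²Var(Z_3)
= (-2)²·7 + (-1)²·19.5 + (2)²·6 = 71.5
σ(U) = √71.5 ≈ 8.46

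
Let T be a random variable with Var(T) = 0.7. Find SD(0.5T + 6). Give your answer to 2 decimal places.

Var(0.5T + 6) = (0.5)²·0.7 = 0.175
SD(0.5T + 6) = √0.175 ≈ 0.42

0.42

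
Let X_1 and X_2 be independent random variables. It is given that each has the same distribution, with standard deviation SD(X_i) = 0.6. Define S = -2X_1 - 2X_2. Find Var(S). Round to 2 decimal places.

Var(X_i) = (0.6)² = 0.36
By independence, Var(S) = (-2)²Var(X_1) + (-2)²Var(X_2)
= (-2)²·0.36 + (-2)²·0.36 = 2.88

2.88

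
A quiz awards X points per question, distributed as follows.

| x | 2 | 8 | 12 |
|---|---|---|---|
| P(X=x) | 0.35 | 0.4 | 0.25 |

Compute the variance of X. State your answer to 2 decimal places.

15.39

E[X] = (2)(0.35) + (8)(0.4) + (12)(0.25) = 6.9
E[X²] = (2)²(0.35) + (8)²(0.4) + (12)²(0.25) = 63
V(X) = E[X²] − (E[X])² = 63 − (6.9)² = 15.39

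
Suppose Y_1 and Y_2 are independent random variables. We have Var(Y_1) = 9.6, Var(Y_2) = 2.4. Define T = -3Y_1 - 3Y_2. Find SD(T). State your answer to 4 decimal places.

10.3923

By independence, Var(T) = (-3)²Var(Y_1) + (-3)²Var(Y_2)
= (-3)²·9.6 + (-3)²·2.4 = 108
SD(T) = √108 ≈ 10.3923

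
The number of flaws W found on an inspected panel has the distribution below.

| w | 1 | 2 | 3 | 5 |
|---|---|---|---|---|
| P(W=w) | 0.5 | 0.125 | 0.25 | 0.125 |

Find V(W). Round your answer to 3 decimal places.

1.859

E[W] = (1)(0.5) + (2)(0.125) + (3)(0.25) + (5)(0.125) = 2.125
E[W²] = (1)²(0.5) + (2)²(0.125) + (3)²(0.25) + (5)²(0.125) = 6.375
V(W) = E[W²] − (E[W])² = 6.375 − (2.125)² = 1.859375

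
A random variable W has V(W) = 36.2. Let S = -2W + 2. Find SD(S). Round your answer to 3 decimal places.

12.033

V(-2W + 2) = (-2)²·36.2 = 144.8
SD(S) = √144.8 ≈ 12.033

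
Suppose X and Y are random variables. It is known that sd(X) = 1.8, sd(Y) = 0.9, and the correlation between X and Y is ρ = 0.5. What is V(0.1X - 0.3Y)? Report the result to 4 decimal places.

V(X) = (1.8)² = 3.24;  V(Y) = (0.9)² = 0.81
Cov(X,Y) = ρ·sd(X)·sd(Y) = 0.5·1.8·0.9 = 0.81
V(0.1X - 0.3Y) = (0.1)²·V(X) + (-0.3)²·V(Y) + 2·(0.1)·(-0.3)·Cov(X,Y)
= 0.01·3.24 + 0.09·0.81 + -0.06·0.81 = 0.0567

0.0567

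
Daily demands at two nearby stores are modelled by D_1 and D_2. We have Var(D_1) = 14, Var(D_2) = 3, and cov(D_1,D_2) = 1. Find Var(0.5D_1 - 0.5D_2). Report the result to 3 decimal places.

3.750

Var(0.5D_1 - 0.5D_2) = (0.5)²·Var(D_1) + (-0.5)²·Var(D_2) + 2·(0.5)·(-0.5)·cov(D_1,D_2)
= 0.25·14 + 0.25·3 + -0.5·1 = 3.75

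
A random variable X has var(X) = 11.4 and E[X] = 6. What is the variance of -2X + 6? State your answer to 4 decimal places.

var(-2X + 6) = (-2)²·var(X) = 4·11.4 = 45.6

45.6000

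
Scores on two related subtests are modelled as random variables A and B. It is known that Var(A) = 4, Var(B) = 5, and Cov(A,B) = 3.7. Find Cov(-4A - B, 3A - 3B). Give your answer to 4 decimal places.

0.3000

Cov(-4A - B, 3A - 3B) = (-4)(3)Var(A) + (-1)(-3)Var(B) + [(-4)(-3) + (-1)(3)]Cov(A,B)
= -12·4 + 3·5 + 9·3.7 = 0.3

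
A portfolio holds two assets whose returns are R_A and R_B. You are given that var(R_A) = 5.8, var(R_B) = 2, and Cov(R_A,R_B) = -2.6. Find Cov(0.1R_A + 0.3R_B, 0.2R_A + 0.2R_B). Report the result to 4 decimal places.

0.0280

Cov(0.1R_A + 0.3R_B, 0.2R_A + 0.2R_B) = (0.1)(0.2)var(R_A) + (0.3)(0.2)var(R_B) + [(0.1)(0.2) + (0.3)(0.2)]Cov(R_A,R_B)
= 0.02·5.8 + 0.06·2 + 0.08·-2.6 = 0.028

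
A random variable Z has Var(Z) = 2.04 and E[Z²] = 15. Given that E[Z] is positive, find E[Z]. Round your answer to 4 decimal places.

3.6000

(E[Z])² = E[Z²] − Var(Z) = 15 − 2.04 = 12.96
E[Z] = √12.96 = 3.6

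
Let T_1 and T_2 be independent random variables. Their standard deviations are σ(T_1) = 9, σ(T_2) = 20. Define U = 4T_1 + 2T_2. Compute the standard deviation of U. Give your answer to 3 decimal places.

Var(T_1) = 81, Var(T_2) = 400
By independence, Var(U) = (4)²Var(T_1) + (2)²Var(T_2)
= (4)²·81 + (2)²·400 = 2896
σ(U) = √2896 ≈ 53.814

53.814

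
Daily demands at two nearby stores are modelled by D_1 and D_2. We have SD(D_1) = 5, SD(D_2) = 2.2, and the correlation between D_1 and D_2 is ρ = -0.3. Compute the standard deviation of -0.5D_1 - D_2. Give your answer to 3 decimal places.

2.791

var(D_1) = (5)² = 25;  var(D_2) = (2.2)² = 4.84
Cov(D_1,D_2) = ρ·SD(D_1)·SD(D_2) = -0.3·5·2.2 = -3.3
var(-0.5D_1 - D_2) = (-0.5)²·var(D_1) + (-1)²·var(D_2) + 2·(-0.5)·(-1)·Cov(D_1,D_2)
= 0.25·25 + 1·4.84 + 1·-3.3 = 7.79
SD(-0.5D_1 - D_2) = √7.79 ≈ 2.791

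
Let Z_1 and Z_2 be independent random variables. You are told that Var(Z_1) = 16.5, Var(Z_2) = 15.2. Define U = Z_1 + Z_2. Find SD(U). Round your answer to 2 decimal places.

5.63

By independence, Var(U) = (1)²Var(Z_1) + (1)²Var(Z_2)
= (1)²·16.5 + (1)²·15.2 = 31.7
SD(U) = √31.7 ≈ 5.63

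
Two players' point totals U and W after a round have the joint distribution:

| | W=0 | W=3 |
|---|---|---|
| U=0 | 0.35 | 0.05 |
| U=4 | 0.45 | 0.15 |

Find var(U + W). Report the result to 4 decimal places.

6.0000

E[U] = 2.4,  E[W] = 0.6,  E[UW] = 1.8
var(U) = 9.6 − (2.4)² = 3.84;  var(W) = 1.8 − (0.6)² = 1.44
cov(U,W) = 1.8 − (2.4)(0.6) = 0.36
var(U + W) = (1)²·3.84 + (1)²·1.44 + 2·(1)·(1)·0.36 = 6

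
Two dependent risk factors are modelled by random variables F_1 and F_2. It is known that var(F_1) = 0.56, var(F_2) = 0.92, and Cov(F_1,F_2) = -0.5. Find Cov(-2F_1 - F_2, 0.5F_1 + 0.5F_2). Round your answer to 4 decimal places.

-0.2700

Cov(-2F_1 - F_2, 0.5F_1 + 0.5F_2) = (-2)(0.5)var(F_1) + (-1)(0.5)var(F_2) + [(-2)(0.5) + (-1)(0.5)]Cov(F_1,F_2)
= -1·0.56 + -0.5·0.92 + -1.5·-0.5 = -0.27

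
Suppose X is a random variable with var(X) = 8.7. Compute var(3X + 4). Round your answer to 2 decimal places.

78.30

var(3X + 4) = (3)²·var(X) = 9·8.7 = 78.3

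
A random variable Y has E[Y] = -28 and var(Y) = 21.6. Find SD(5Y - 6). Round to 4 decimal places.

23.2379

var(5Y - 6) = (5)²·21.6 = 540
SD(5Y - 6) = √540 ≈ 23.2379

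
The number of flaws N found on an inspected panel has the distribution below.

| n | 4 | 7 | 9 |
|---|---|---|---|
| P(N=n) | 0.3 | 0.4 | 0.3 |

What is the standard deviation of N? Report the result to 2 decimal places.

E[N] = (4)(0.3) + (7)(0.4) + (9)(0.3) = 6.7
E[N²] = (4)²(0.3) + (7)²(0.4) + (9)²(0.3) = 48.7
Var(N) = E[N²] − (E[N])² = 48.7 − (6.7)² = 3.81
σ(N) = √3.81 ≈ 1.95

1.95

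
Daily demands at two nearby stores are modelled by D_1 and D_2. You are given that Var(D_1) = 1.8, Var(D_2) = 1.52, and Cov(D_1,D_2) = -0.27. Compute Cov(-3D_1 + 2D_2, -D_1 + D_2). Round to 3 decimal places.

9.790

Cov(-3D_1 + 2D_2, -D_1 + D_2) = (-3)(-1)Var(D_1) + (2)(1)Var(D_2) + [(-3)(1) + (2)(-1)]Cov(D_1,D_2)
= 3·1.8 + 2·1.52 + -5·-0.27 = 9.79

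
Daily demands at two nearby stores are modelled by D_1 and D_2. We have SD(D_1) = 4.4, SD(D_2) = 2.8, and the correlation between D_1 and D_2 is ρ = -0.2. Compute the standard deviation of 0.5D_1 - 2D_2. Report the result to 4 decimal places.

Var(D_1) = (4.4)² = 19.36;  Var(D_2) = (2.8)² = 7.84
Cov(D_1,D_2) = ρ·SD(D_1)·SD(D_2) = -0.2·4.4·2.8 = -2.464
Var(0.5D_1 - 2D_2) = (0.5)²·Var(D_1) + (-2)²·Var(D_2) + 2·(0.5)·(-2)·Cov(D_1,D_2)
= 0.25·19.36 + 4·7.84 + -2·-2.464 = 41.128
SD(0.5D_1 - 2D_2) = √41.128 ≈ 6.4131

6.4131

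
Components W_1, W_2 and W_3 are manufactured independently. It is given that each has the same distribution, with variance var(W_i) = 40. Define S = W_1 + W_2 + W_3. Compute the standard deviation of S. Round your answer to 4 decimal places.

By independence, var(S) = (1)²var(W_1) + (1)²var(W_2) + (1)²var(W_3)
= (1)²·40 + (1)²·40 + (1)²·40 = 120
SD(S) = √120 ≈ 10.9545

10.9545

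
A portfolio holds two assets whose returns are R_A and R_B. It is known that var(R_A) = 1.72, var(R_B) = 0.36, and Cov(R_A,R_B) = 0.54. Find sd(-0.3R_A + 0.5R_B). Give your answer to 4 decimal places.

0.2877

var(-0.3R_A + 0.5R_B) = (-0.3)²·var(R_A) + (0.5)²·var(R_B) + 2·(-0.3)·(0.5)·Cov(R_A,R_B)
= 0.09·1.72 + 0.25·0.36 + -0.3·0.54 = 0.0828
sd(-0.3R_A + 0.5R_B) = √0.0828 ≈ 0.2877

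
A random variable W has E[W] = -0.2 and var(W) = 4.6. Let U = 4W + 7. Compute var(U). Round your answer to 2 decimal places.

73.60

var(4W + 7) = (4)²·var(W) = 16·4.6 = 73.6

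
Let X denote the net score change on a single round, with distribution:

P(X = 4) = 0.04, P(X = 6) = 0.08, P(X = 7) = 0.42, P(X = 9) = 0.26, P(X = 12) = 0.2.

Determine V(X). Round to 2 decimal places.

4.74

E[X] = (4)(0.04) + (6)(0.08) + (7)(0.42) + (9)(0.26) + (12)(0.2) = 8.32
E[X²] = (4)²(0.04) + (6)²(0.08) + (7)²(0.42) + (9)²(0.26) + (12)²(0.2) = 73.96
V(X) = E[X²] − (E[X])² = 73.96 − (8.32)² = 4.7376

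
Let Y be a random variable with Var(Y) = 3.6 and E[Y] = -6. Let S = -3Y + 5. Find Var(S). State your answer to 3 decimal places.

Var(-3Y + 5) = (-3)²·Var(Y) = 9·3.6 = 32.4

32.400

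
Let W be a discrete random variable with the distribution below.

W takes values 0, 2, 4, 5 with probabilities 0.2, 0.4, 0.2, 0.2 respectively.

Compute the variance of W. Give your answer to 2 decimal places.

3.04

E[W] = (0)(0.2) + (2)(0.4) + (4)(0.2) + (5)(0.2) = 2.6
E[W²] = (0)²(0.2) + (2)²(0.4) + (4)²(0.2) + (5)²(0.2) = 9.8
var(W) = E[W²] − (E[W])² = 9.8 − (2.6)² = 3.04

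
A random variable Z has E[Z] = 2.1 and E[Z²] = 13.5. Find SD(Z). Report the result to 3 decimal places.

3.015

var(Z) = 13.5 − (2.1)² = 9.09
SD(Z) = √9.09 ≈ 3.015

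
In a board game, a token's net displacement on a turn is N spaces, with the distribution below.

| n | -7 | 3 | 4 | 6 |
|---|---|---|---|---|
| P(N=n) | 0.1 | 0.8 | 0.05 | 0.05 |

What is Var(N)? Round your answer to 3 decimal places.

E[N] = (-7)(0.1) + (3)(0.8) + (4)(0.05) + (6)(0.05) = 2.2
E[N²] = (-7)²(0.1) + (3)²(0.8) + (4)²(0.05) + (6)²(0.05) = 14.7
Var(N) = E[N²] − (E[N])² = 14.7 − (2.2)² = 9.86

9.860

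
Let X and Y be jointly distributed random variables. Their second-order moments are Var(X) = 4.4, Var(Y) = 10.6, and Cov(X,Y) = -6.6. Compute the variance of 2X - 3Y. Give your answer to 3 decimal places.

Var(2X - 3Y) = (2)²·Var(X) + (-3)²·Var(Y) + 2·(2)·(-3)·Cov(X,Y)
= 4·4.4 + 9·10.6 + -12·-6.6 = 192.2

192.200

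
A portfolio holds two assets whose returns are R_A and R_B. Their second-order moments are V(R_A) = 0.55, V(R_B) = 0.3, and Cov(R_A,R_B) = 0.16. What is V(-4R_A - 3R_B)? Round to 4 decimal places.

V(-4R_A - 3R_B) = (-4)²·V(R_A) + (-3)²·V(R_B) + 2·(-4)·(-3)·Cov(R_A,R_B)
= 16·0.55 + 9·0.3 + 24·0.16 = 15.34

15.3400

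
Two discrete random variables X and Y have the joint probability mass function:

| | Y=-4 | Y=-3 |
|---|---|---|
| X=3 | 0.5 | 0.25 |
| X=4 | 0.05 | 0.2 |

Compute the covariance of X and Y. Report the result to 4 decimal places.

0.0875

E[X] = 3.25,  E[Y] = -3.55
E[XY] = -11.45
Cov(X,Y) = E[XY] − E[X]E[Y] = -11.45 − (3.25)(-3.55) = 0.0875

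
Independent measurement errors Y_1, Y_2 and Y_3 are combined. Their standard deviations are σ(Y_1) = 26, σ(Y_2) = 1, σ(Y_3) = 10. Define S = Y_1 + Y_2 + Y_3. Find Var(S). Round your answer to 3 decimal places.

777.000

Var(Y_1) = 676, Var(Y_2) = 1, Var(Y_3) = 100
By independence, Var(S) = (1)²Var(Y_1) + (1)²Var(Y_2) + (1)²Var(Y_3)
= (1)²·676 + (1)²·1 + (1)²·100 = 777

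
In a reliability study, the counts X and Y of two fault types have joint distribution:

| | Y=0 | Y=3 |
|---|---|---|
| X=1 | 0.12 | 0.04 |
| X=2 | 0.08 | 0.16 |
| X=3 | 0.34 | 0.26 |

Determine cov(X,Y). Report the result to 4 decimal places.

E[X] = 2.44,  E[Y] = 1.38
E[XY] = 3.42
cov(X,Y) = E[XY] − E[X]E[Y] = 3.42 − (2.44)(1.38) = 0.0528

0.0528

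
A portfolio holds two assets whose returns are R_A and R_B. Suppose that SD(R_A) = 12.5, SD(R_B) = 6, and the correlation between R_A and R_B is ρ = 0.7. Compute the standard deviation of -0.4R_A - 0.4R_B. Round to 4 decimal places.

Var(R_A) = (12.5)² = 156.25;  Var(R_B) = (6)² = 36
Cov(R_A,R_B) = ρ·SD(R_A)·SD(R_B) = 0.7·12.5·6 = 52.5
Var(-0.4R_A - 0.4R_B) = (-0.4)²·Var(R_A) + (-0.4)²·Var(R_B) + 2·(-0.4)·(-0.4)·Cov(R_A,R_B)
= 0.16·156.25 + 0.16·36 + 0.32·52.5 = 47.56
SD(-0.4R_A - 0.4R_B) = √47.56 ≈ 6.8964

6.8964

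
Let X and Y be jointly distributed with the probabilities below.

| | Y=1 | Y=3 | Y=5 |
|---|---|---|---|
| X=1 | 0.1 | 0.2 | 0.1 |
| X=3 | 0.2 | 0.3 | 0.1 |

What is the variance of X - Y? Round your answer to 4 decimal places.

E[X] = 2.2,  E[Y] = 2.8,  E[XY] = 6
Var(X) = 5.8 − (2.2)² = 0.96;  Var(Y) = 9.8 − (2.8)² = 1.96
Cov(X,Y) = 6 − (2.2)(2.8) = -0.16
Var(X - Y) = (1)²·0.96 + (-1)²·1.96 + 2·(1)·(-1)·-0.16 = 3.24

3.2400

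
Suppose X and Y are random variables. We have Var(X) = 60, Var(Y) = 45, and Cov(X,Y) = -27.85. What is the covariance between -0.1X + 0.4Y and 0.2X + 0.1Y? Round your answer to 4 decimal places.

-1.3495

Cov(-0.1X + 0.4Y, 0.2X + 0.1Y) = (-0.1)(0.2)Var(X) + (0.4)(0.1)Var(Y) + [(-0.1)(0.1) + (0.4)(0.2)]Cov(X,Y)
= -0.02·60 + 0.04·45 + 0.07·-27.85 = -1.3495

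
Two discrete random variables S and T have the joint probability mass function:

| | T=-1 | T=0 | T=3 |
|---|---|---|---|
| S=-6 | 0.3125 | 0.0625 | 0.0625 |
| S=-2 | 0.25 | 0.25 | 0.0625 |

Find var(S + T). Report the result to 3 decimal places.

E[S] = -3.75,  E[T] = -0.1875,  E[ST] = 0.875
var(S) = 18 − (-3.75)² = 3.9375;  var(T) = 1.6875 − (-0.1875)² = 1.65234375
Cov(S,T) = 0.875 − (-3.75)(-0.1875) = 0.171875
var(S + T) = (1)²·3.9375 + (1)²·1.65234375 + 2·(1)·(1)·0.171875 = 5.93359375

5.934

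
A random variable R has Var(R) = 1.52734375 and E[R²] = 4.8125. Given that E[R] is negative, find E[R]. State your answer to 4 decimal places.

(E[R])² = E[R²] − Var(R) = 4.8125 − 1.52734375 = 3.28515625
E[R] = −√3.28515625 = -1.8125

-1.8125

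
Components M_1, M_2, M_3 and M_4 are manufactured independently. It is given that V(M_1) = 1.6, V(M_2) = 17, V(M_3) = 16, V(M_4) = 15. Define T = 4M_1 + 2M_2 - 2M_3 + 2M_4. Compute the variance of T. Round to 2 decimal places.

217.60

By independence, V(T) = (4)²V(M_1) + (2)²V(M_2) + (-2)²V(M_3) + (2)²V(M_4)
= (4)²·1.6 + (2)²·17 + (-2)²·16 + (2)²·15 = 217.6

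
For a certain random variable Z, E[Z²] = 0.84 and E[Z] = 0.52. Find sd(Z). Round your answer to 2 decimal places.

0.75

V(Z) = 0.84 − (0.52)² = 0.5696
sd(Z) = √0.5696 ≈ 0.75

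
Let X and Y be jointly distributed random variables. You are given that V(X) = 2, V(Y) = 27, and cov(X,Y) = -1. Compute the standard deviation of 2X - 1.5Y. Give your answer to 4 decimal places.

8.6458

V(2X - 1.5Y) = (2)²·V(X) + (-1.5)²·V(Y) + 2·(2)·(-1.5)·cov(X,Y)
= 4·2 + 2.25·27 + -6·-1 = 74.75
SD(2X - 1.5Y) = √74.75 ≈ 8.6458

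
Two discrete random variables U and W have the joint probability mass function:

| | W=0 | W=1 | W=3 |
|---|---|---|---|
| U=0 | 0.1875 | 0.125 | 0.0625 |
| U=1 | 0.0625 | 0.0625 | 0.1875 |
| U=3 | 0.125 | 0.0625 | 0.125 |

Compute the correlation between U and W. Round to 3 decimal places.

E[U] = 1.25,  E[W] = 1.375
E[UW] = 1.9375
Cov(U,W) = E[UW] − E[U]E[W] = 1.9375 − (1.25)(1.375) = 0.21875
Var(U) = 1.5625,  Var(W) = 1.734375
ρ = 0.21875 / √(1.5625·1.734375) ≈ 0.133

0.133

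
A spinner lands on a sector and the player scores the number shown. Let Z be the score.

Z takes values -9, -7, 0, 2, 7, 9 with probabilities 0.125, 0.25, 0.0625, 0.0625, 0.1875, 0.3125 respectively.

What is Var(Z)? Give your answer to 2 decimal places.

55.23

E[Z] = (-9)(0.125) + (-7)(0.25) + (0)(0.0625) + (2)(0.0625) + (7)(0.1875) + (9)(0.3125) = 1.375
E[Z²] = (-9)²(0.125) + (-7)²(0.25) + (0)²(0.0625) + (2)²(0.0625) + (7)²(0.1875) + (9)²(0.3125) = 57.125
Var(Z) = E[Z²] − (E[Z])² = 57.125 − (1.375)² = 55.234375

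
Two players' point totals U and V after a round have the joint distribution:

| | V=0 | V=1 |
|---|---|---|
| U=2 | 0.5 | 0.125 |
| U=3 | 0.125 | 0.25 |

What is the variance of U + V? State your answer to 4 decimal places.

0.6875

E[U] = 2.375,  E[V] = 0.375,  E[UV] = 1
Var(U) = 5.875 − (2.375)² = 0.234375;  Var(V) = 0.375 − (0.375)² = 0.234375
Cov(U,V) = 1 − (2.375)(0.375) = 0.109375
Var(U + V) = (1)²·0.234375 + (1)²·0.234375 + 2·(1)·(1)·0.109375 = 0.6875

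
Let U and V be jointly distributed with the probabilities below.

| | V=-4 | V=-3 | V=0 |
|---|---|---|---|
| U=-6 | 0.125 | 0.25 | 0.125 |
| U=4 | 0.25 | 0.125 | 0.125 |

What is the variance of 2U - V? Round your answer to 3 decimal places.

E[U] = -1,  E[V] = -2.625,  E[UV] = 2
Var(U) = 26 − (-1)² = 25;  Var(V) = 9.375 − (-2.625)² = 2.484375
cov(U,V) = 2 − (-1)(-2.625) = -0.625
Var(2U - V) = (2)²·25 + (-1)²·2.484375 + 2·(2)·(-1)·-0.625 = 104.984375

104.984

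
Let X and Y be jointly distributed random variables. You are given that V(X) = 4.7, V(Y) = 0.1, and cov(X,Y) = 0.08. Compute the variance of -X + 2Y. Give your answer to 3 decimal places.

V(-X + 2Y) = (-1)²·V(X) + (2)²·V(Y) + 2·(-1)·(2)·cov(X,Y)
= 1·4.7 + 4·0.1 + -4·0.08 = 4.78

4.780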